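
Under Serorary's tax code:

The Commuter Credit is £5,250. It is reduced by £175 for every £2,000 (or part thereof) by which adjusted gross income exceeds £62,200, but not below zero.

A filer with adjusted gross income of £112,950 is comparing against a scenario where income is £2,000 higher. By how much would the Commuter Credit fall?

£175

At £112,950 — income exceeds £62,200 by £50,750, which is 26 full-or-partial £2,000 increments; reduction = 26 × £175 = £4,550, leaving £700.
At £114,950 — income exceeds £62,200 by £52,750, which is 27 full-or-partial £2,000 increments; reduction = 27 × £175 = £4,725, leaving £525.
Lost: £700 − £525 = £175.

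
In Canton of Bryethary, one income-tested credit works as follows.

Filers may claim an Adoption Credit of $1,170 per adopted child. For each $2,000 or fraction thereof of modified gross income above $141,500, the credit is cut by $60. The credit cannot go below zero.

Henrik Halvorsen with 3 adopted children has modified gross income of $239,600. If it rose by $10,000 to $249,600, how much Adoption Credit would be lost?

$300

At $239,600 — base = 3 × $1,170 = $3,510. income exceeds $141,500 by $98,100, which is 50 full-or-partial $2,000 increments; reduction = 50 × $60 = $3,000, leaving $510.
At $249,600 — base = 3 × $1,170 = $3,510. income exceeds $141,500 by $108,100, which is 55 full-or-partial $2,000 increments; reduction = 55 × $60 = $3,300, leaving $210.
Lost: $510 − $210 = $300.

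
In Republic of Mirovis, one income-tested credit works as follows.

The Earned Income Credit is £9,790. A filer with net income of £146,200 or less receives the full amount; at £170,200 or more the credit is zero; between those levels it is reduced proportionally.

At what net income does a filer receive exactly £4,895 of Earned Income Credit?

£158,200

£4,895 is 4,895/9,790 of the full £9,790, so 4,895/9,790 of the £24,000 range has been used: income = £146,200 + £24,000 × 4,895/9,790 = £158,200.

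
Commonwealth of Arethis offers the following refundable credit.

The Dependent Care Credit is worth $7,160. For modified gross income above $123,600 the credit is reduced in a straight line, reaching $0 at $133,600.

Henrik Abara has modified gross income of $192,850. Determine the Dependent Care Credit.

Dependent Care Credit: $192,850 is at or above $133,600, so the credit is $0.

$0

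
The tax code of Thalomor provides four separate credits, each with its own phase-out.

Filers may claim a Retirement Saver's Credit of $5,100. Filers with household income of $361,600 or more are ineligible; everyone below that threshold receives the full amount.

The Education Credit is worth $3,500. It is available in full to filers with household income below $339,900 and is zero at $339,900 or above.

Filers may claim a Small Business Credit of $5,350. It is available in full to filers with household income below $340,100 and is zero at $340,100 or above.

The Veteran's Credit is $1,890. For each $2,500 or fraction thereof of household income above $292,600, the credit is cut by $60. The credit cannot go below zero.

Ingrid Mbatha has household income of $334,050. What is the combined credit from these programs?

$14,820

Retirement Saver's Credit: $334,050 is below the $361,600 cutoff, so the full $5,100 applies.
Education Credit: $334,050 is below the $339,900 cutoff, so the full $3,500 applies.
Small Business Credit: $334,050 is below the $340,100 cutoff, so the full $5,350 applies.
Veteran's Credit: income exceeds $292,600 by $41,450, which is 17 full-or-partial $2,500 increments; reduction = 17 × $60 = $1,020, leaving $870.
Total: $5,100 + $3,500 + $5,350 + $870 = $14,820.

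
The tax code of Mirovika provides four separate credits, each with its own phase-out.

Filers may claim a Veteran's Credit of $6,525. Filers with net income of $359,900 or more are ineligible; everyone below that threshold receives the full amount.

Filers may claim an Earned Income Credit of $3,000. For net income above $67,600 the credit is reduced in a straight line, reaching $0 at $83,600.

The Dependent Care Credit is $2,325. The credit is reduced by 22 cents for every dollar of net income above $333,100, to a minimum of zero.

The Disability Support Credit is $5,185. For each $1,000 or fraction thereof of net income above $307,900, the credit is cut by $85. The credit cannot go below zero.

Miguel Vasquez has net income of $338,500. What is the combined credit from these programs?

$10,212

Veteran's Credit: $338,500 is below the $359,900 cutoff, so the full $6,525 applies.
Earned Income Credit: $338,500 is at or above $83,600, so the credit is $0.
Dependent Care Credit: 22% of the $5,400 excess over $333,100 is $1,188; credit = $2,325 − $1,188 = $1,137.
Disability Support Credit: income exceeds $307,900 by $30,600, which is 31 full-or-partial $1,000 increments; reduction = 31 × $85 = $2,635, leaving $2,550.
Total: $6,525 + $0 + $1,137 + $2,550 = $10,212.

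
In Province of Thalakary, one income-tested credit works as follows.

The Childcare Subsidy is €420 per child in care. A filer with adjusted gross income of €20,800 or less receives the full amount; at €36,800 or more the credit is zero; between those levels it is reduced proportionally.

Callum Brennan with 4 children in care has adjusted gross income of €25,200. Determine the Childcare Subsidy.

€1,218

Childcare Subsidy: base = 4 × €420 = €1,680. €25,200 is €4,400 into a €16,000 phase-out range, leaving 11,600/16,000 of the credit: €1,680 × 11,600/16,000 = €1,218.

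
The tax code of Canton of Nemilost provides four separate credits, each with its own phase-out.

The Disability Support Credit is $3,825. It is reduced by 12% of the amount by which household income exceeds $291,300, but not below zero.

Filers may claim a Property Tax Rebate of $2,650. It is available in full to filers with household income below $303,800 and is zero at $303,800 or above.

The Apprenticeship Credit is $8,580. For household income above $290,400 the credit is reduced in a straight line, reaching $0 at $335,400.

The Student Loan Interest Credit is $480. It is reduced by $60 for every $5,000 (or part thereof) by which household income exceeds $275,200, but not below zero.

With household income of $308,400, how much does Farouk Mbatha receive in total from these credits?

Disability Support Credit: 12% of the $17,100 excess over $291,300 is $2,052; credit = $3,825 − $2,052 = $1,773.
Property Tax Rebate: $308,400 meets or exceeds the $303,800 cutoff, so the credit is $0.
Apprenticeship Credit: $308,400 is $18,000 into a $45,000 phase-out range, leaving 27,000/45,000 of the credit: $8,580 × 27,000/45,000 = $5,148.
Student Loan Interest Credit: income exceeds $275,200 by $33,200, which is 7 full-or-partial $5,000 increments; reduction = 7 × $60 = $420, leaving $60.
Total: $1,773 + $0 + $5,148 + $60 = $6,981.

$6,981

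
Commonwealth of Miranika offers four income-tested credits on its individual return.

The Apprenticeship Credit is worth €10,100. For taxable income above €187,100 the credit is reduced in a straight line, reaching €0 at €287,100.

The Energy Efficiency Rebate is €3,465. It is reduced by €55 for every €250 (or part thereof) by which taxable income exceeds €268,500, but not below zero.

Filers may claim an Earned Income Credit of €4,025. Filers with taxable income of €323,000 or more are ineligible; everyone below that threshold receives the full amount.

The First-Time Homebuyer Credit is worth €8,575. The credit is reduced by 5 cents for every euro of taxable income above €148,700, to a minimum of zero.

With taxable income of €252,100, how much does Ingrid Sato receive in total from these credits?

Apprenticeship Credit: €252,100 is €65,000 into a €100,000 phase-out range, leaving 35,000/100,000 of the credit: €10,100 × 35,000/100,000 = €3,535.
Energy Efficiency Rebate: €252,100 is at or below the €268,500 threshold, so the full €3,465 applies.
Earned Income Credit: €252,100 is below the €323,000 cutoff, so the full €4,025 applies.
First-Time Homebuyer Credit: 5% of the €103,400 excess over €148,700 is €5,170; credit = €8,575 − €5,170 = €3,405.
Total: €3,535 + €3,465 + €4,025 + €3,405 = €14,430.

€14,430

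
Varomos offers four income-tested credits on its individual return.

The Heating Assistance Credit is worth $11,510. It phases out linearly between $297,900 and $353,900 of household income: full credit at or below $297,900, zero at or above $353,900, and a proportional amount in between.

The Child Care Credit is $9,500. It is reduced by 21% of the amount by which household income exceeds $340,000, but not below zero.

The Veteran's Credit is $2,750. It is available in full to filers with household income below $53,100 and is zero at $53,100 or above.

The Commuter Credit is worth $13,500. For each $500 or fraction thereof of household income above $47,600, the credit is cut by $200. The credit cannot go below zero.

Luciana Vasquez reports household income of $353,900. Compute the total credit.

Heating Assistance Credit: $353,900 is at or above $353,900, so the credit is $0.
Child Care Credit: 21% of the $13,900 excess over $340,000 is $2,919; credit = $9,500 − $2,919 = $6,581.
Veteran's Credit: $353,900 meets or exceeds the $53,100 cutoff, so the credit is $0.
Commuter Credit: income exceeds $47,600 by $306,300 → 613 increments × $200 = $122,600 ≥ base, so the credit is $0.
Total: $0 + $6,581 + $0 + $0 = $6,581.

$6,581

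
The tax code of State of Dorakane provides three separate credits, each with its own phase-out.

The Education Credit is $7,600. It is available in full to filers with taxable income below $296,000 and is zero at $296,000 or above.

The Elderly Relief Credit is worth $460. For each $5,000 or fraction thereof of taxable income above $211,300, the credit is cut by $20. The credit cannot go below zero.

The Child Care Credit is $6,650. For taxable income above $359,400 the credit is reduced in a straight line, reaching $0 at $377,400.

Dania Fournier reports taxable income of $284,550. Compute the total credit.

$14,410

Education Credit: $284,550 is below the $296,000 cutoff, so the full $7,600 applies.
Elderly Relief Credit: income exceeds $211,300 by $73,250, which is 15 full-or-partial $5,000 increments; reduction = 15 × $20 = $300, leaving $160.
Child Care Credit: $284,550 is at or below the $359,400 threshold, so the full $6,650 applies.
Total: $7,600 + $160 + $6,650 = $14,410.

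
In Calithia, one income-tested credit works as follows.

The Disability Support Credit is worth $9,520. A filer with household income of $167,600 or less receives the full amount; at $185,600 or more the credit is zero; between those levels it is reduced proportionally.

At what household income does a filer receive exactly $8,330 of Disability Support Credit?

$8,330 is 8,330/9,520 of the full $9,520, so 1,190/9,520 of the $18,000 range has been used: income = $167,600 + $18,000 × 1,190/9,520 = $169,850.

$169,850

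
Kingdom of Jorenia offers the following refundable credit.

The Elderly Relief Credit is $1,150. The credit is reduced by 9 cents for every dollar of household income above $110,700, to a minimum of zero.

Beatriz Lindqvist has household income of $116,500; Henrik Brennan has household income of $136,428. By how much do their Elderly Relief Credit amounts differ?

Beatriz ($116,500): Elderly Relief Credit: 9% of the $5,800 excess over $110,700 is $522; credit = $1,150 − $522 = $628.
Henrik ($136,428): Elderly Relief Credit: 9% of the $25,728 excess over $110,700 is $2,315.52 ≥ base, so the credit is $0.
Difference: |$628 − $0| = $628.

$628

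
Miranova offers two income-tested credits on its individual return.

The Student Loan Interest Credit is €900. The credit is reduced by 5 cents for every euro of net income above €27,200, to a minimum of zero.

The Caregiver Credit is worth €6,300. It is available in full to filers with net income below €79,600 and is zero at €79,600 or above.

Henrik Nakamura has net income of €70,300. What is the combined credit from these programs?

Student Loan Interest Credit: 5% of the €43,100 excess over €27,200 is €2,155 ≥ base, so the credit is €0.
Caregiver Credit: €70,300 is below the €79,600 cutoff, so the full €6,300 applies.
Total: €0 + €6,300 = €6,300.

€6,300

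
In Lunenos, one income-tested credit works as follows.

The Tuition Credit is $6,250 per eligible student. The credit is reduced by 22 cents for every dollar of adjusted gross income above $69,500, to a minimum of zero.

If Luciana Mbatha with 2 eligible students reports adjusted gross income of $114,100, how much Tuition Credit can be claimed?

$2,688

Tuition Credit: base = 2 × $6,250 = $12,500. 22% of the $44,600 excess over $69,500 is $9,812; credit = $12,500 − $9,812 = $2,688.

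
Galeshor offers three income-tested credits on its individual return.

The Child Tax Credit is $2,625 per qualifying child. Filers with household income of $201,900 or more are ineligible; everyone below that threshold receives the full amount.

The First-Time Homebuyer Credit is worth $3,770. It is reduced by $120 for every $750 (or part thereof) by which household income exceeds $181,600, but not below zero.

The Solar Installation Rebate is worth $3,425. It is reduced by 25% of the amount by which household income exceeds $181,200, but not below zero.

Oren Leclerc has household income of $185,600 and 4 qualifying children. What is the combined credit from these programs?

$15,875

Child Tax Credit: base = 4 × $2,625 = $10,500. $185,600 is below the $201,900 cutoff, so the full $10,500 applies.
First-Time Homebuyer Credit: income exceeds $181,600 by $4,000, which is 6 full-or-partial $750 increments; reduction = 6 × $120 = $720, leaving $3,050.
Solar Installation Rebate: 25% of the $4,400 excess over $181,200 is $1,100; credit = $3,425 − $1,100 = $2,325.
Total: $10,500 + $3,050 + $2,325 = $15,875.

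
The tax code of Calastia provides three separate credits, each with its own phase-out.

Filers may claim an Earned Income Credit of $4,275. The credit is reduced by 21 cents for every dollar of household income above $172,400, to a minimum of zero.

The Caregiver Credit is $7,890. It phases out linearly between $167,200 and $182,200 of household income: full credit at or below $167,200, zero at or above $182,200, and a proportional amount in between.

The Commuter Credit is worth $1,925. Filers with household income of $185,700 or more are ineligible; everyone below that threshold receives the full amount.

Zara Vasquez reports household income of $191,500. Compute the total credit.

Earned Income Credit: 21% of the $19,100 excess over $172,400 is $4,011; credit = $4,275 − $4,011 = $264.
Caregiver Credit: $191,500 is at or above $182,200, so the credit is $0.
Commuter Credit: $191,500 meets or exceeds the $185,700 cutoff, so the credit is $0.
Total: $264 + $0 + $0 = $264.

$264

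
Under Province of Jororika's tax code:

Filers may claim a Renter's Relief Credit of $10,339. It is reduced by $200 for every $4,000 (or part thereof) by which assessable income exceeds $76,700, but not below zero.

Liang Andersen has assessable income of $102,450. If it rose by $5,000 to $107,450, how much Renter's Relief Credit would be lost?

At $102,450 — income exceeds $76,700 by $25,750, which is 7 full-or-partial $4,000 increments; reduction = 7 × $200 = $1,400, leaving $8,939.
At $107,450 — income exceeds $76,700 by $30,750, which is 8 full-or-partial $4,000 increments; reduction = 8 × $200 = $1,600, leaving $8,739.
Lost: $8,939 − $8,739 = $200.

$200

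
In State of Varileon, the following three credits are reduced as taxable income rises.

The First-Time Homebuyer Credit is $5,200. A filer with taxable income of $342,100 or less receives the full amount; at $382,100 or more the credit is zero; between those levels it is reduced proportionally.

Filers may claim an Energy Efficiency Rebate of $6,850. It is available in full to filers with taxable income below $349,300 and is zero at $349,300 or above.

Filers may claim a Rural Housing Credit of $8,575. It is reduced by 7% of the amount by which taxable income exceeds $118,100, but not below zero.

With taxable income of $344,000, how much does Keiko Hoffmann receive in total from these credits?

$11,803

First-Time Homebuyer Credit: $344,000 is $1,900 into a $40,000 phase-out range, leaving 38,100/40,000 of the credit: $5,200 × 38,100/40,000 = $4,953.
Energy Efficiency Rebate: $344,000 is below the $349,300 cutoff, so the full $6,850 applies.
Rural Housing Credit: 7% of the $225,900 excess over $118,100 is $15,813 ≥ base, so the credit is $0.
Total: $4,953 + $6,850 + $0 = $11,803.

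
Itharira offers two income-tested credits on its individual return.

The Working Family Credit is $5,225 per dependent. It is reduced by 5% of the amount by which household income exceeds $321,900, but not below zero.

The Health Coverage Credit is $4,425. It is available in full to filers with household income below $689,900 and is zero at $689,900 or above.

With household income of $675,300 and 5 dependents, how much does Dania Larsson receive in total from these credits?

Working Family Credit: base = 5 × $5,225 = $26,125. 5% of the $353,400 excess over $321,900 is $17,670; credit = $26,125 − $17,670 = $8,455.
Health Coverage Credit: $675,300 is below the $689,900 cutoff, so the full $4,425 applies.
Total: $8,455 + $4,425 = $12,880.

$12,880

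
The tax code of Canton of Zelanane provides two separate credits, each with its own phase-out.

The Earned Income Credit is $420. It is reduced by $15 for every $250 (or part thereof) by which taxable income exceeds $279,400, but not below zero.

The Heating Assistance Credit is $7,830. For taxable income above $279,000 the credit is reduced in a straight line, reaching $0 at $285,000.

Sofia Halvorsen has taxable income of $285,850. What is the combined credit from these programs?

$30

Earned Income Credit: income exceeds $279,400 by $6,450, which is 26 full-or-partial $250 increments; reduction = 26 × $15 = $390, leaving $30.
Heating Assistance Credit: $285,850 is at or above $285,000, so the credit is $0.
Total: $30 + $0 = $30.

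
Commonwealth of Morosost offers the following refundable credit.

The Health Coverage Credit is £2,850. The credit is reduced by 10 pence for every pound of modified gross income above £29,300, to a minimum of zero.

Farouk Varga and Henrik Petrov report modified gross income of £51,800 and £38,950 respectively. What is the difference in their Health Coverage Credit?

Farouk (£51,800): Health Coverage Credit: 10% of the £22,500 excess over £29,300 is £2,250; credit = £2,850 − £2,250 = £600.
Henrik (£38,950): Health Coverage Credit: 10% of the £9,650 excess over £29,300 is £965; credit = £2,850 − £965 = £1,885.
Difference: |£600 − £1,885| = £1,285.

£1,285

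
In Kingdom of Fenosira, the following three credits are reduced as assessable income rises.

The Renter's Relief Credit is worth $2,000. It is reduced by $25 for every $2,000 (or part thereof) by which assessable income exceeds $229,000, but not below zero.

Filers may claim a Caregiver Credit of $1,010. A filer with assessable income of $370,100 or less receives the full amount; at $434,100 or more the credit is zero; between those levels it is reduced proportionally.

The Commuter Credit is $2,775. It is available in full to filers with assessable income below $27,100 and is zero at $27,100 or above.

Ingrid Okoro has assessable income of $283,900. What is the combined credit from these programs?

$2,310

Renter's Relief Credit: income exceeds $229,000 by $54,900, which is 28 full-or-partial $2,000 increments; reduction = 28 × $25 = $700, leaving $1,300.
Caregiver Credit: $283,900 is at or below the $370,100 threshold, so the full $1,010 applies.
Commuter Credit: $283,900 meets or exceeds the $27,100 cutoff, so the credit is $0.
Total: $1,300 + $1,010 + $0 = $2,310.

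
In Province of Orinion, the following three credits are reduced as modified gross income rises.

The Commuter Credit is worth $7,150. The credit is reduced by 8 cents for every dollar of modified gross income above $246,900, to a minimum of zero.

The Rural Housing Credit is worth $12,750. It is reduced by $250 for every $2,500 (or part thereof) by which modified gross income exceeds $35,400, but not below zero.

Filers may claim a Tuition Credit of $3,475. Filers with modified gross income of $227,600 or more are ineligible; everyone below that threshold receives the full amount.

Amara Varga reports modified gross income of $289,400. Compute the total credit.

$3,750

Commuter Credit: 8% of the $42,500 excess over $246,900 is $3,400; credit = $7,150 − $3,400 = $3,750.
Rural Housing Credit: income exceeds $35,400 by $254,000 → 102 increments × $250 = $25,500 ≥ base, so the credit is $0.
Tuition Credit: $289,400 meets or exceeds the $227,600 cutoff, so the credit is $0.
Total: $3,750 + $0 + $0 = $3,750.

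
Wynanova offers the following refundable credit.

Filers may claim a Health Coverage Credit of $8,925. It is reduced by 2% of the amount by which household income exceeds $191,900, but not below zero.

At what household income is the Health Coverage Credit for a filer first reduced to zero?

The credit falls by 2% of each dollar above $191,900, so it reaches zero when the excess is $8,925 / 2% = $446,250: income = $191,900 + $446,250 = $638,150.

$638,150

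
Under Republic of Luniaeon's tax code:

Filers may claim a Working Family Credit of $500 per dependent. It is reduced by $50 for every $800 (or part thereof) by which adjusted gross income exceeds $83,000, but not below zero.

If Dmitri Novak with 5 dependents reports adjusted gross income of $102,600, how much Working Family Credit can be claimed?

$1,250

Working Family Credit: base = 5 × $500 = $2,500. income exceeds $83,000 by $19,600, which is 25 full-or-partial $800 increments; reduction = 25 × $50 = $1,250, leaving $1,250.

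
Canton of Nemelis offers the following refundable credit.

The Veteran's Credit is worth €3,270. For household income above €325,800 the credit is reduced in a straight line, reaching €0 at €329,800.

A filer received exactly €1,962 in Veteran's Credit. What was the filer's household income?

€327,400

€1,962 is 1,962/3,270 of the full €3,270, so 1,308/3,270 of the €4,000 range has been used: income = €325,800 + €4,000 × 1,308/3,270 = €327,400.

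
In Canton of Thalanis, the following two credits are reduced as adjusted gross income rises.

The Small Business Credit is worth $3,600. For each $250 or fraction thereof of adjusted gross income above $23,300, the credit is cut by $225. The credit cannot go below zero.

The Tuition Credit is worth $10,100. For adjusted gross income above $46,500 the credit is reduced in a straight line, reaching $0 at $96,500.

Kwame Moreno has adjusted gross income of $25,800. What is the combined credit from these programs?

Small Business Credit: income exceeds $23,300 by $2,500, which is 10 full-or-partial $250 increments; reduction = 10 × $225 = $2,250, leaving $1,350.
Tuition Credit: $25,800 is at or below the $46,500 threshold, so the full $10,100 applies.
Total: $1,350 + $10,100 = $11,450.

$11,450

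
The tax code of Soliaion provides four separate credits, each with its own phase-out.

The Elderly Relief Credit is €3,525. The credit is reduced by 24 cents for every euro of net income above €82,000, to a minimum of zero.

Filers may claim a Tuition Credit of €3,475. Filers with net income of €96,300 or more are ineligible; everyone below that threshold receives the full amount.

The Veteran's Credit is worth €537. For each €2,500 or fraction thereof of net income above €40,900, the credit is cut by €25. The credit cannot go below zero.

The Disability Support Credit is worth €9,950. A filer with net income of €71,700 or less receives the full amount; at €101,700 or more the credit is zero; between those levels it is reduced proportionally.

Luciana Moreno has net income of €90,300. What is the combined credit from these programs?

€8,826

Elderly Relief Credit: 24% of the €8,300 excess over €82,000 is €1,992; credit = €3,525 − €1,992 = €1,533.
Tuition Credit: €90,300 is below the €96,300 cutoff, so the full €3,475 applies.
Veteran's Credit: income exceeds €40,900 by €49,400, which is 20 full-or-partial €2,500 increments; reduction = 20 × €25 = €500, leaving €37.
Disability Support Credit: €90,300 is €18,600 into a €30,000 phase-out range, leaving 11,400/30,000 of the credit: €9,950 × 11,400/30,000 = €3,781.
Total: €1,533 + €3,475 + €37 + €3,781 = €8,826.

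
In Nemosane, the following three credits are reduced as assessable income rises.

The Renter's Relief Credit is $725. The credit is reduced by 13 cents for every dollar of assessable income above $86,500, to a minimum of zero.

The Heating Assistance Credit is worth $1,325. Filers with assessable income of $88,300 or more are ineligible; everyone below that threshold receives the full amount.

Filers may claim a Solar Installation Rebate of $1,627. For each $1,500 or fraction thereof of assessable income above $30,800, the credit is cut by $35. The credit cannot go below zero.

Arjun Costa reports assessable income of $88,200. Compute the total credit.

$2,091

Renter's Relief Credit: 13% of the $1,700 excess over $86,500 is $221; credit = $725 − $221 = $504.
Heating Assistance Credit: $88,200 is below the $88,300 cutoff, so the full $1,325 applies.
Solar Installation Rebate: income exceeds $30,800 by $57,400, which is 39 full-or-partial $1,500 increments; reduction = 39 × $35 = $1,365, leaving $262.
Total: $504 + $1,325 + $262 = $2,091.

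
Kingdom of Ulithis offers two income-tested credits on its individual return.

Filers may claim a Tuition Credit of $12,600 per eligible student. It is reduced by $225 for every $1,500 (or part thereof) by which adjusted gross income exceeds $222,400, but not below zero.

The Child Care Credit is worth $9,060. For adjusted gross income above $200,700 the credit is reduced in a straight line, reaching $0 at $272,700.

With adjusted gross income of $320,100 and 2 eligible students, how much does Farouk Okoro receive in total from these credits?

Tuition Credit: base = 2 × $12,600 = $25,200. income exceeds $222,400 by $97,700, which is 66 full-or-partial $1,500 increments; reduction = 66 × $225 = $14,850, leaving $10,350.
Child Care Credit: $320,100 is at or above $272,700, so the credit is $0.
Total: $10,350 + $0 = $10,350.

$10,350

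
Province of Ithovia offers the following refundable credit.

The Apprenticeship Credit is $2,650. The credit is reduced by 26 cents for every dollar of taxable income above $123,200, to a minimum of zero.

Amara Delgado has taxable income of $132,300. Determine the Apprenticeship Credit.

Apprenticeship Credit: 26% of the $9,100 excess over $123,200 is $2,366; credit = $2,650 − $2,366 = $284.

$284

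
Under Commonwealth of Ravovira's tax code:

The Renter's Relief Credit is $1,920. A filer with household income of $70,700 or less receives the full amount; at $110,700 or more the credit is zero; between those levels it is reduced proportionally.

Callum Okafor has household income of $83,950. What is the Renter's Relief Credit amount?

Renter's Relief Credit: $83,950 is $13,250 into a $40,000 phase-out range, leaving 26,750/40,000 of the credit: $1,920 × 26,750/40,000 = $1,284.

$1,284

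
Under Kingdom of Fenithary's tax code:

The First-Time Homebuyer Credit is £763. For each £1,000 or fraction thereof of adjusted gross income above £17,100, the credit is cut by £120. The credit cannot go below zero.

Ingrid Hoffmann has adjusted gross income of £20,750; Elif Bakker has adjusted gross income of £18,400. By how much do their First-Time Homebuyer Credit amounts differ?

£240

Ingrid (£20,750): First-Time Homebuyer Credit: income exceeds £17,100 by £3,650, which is 4 full-or-partial £1,000 increments; reduction = 4 × £120 = £480, leaving £283.
Elif (£18,400): First-Time Homebuyer Credit: income exceeds £17,100 by £1,300, which is 2 full-or-partial £1,000 increments; reduction = 2 × £120 = £240, leaving £523.
Difference: |£283 − £523| = £240.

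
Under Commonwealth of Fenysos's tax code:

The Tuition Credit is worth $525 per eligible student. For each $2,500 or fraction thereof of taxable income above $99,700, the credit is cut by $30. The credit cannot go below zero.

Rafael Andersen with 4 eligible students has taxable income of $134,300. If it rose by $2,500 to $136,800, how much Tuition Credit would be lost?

$30

At $134,300 — base = 4 × $525 = $2,100. income exceeds $99,700 by $34,600, which is 14 full-or-partial $2,500 increments; reduction = 14 × $30 = $420, leaving $1,680.
At $136,800 — base = 4 × $525 = $2,100. income exceeds $99,700 by $37,100, which is 15 full-or-partial $2,500 increments; reduction = 15 × $30 = $450, leaving $1,650.
Lost: $1,680 − $1,650 = $30.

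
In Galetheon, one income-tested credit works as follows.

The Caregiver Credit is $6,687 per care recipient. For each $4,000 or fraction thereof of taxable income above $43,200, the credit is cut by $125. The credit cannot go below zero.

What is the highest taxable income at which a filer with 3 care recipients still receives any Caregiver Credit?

Full credit = 3 × $6,687 = $20,061.
After 160 increments the reduction is 160 × $125 = $20,000, leaving $61; one more increment wipes it out. Increment 160 ends at excess 160 × $4,000 = $640,000, so the highest qualifying income is $43,200 + $640,000 = $683,200.

$683,200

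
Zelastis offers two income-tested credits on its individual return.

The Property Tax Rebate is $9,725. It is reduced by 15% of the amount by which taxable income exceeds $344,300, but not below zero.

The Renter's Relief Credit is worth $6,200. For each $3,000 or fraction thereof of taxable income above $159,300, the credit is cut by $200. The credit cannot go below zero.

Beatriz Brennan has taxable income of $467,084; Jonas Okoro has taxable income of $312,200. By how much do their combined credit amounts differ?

Beatriz ($467,084): Property Tax Rebate: 15% of the $122,784 excess over $344,300 is $18,417.60 ≥ base, so the credit is $0. Renter's Relief Credit: income exceeds $159,300 by $307,784 → 103 increments × $200 = $20,600 ≥ base, so the credit is $0. total $0 + $0 = $0
Jonas ($312,200): Property Tax Rebate: $312,200 is at or below the $344,300 threshold, so the full $9,725 applies. Renter's Relief Credit: income exceeds $159,300 by $152,900 → 51 increments × $200 = $10,200 ≥ base, so the credit is $0. total $9,725 + $0 = $9,725
Difference: |$0 − $9,725| = $9,725.

$9,725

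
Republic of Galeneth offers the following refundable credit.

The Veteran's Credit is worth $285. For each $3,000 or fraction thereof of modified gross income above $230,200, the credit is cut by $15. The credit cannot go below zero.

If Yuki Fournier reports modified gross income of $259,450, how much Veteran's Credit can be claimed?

Veteran's Credit: income exceeds $230,200 by $29,250, which is 10 full-or-partial $3,000 increments; reduction = 10 × $15 = $150, leaving $135.

$135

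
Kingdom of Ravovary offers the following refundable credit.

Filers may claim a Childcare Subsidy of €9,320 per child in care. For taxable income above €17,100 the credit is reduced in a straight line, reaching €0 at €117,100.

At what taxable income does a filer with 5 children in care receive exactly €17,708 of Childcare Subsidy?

Full credit = 5 × €9,320 = €46,600.
€17,708 is 17,708/46,600 of the full €46,600, so 28,892/46,600 of the €100,000 range has been used: income = €17,100 + €100,000 × 28,892/46,600 = €79,100.

€79,100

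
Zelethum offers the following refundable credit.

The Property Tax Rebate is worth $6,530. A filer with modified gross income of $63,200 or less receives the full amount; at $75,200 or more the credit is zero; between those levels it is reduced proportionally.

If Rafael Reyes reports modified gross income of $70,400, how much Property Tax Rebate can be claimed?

$2,612

Property Tax Rebate: $70,400 is $7,200 into a $12,000 phase-out range, leaving 4,800/12,000 of the credit: $6,530 × 4,800/12,000 = $2,612.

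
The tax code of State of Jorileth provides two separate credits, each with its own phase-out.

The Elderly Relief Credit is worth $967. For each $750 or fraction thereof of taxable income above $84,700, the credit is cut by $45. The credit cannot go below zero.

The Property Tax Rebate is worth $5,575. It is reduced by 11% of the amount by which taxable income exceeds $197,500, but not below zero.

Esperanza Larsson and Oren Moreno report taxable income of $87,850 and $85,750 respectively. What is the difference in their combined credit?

$135

Esperanza ($87,850): Elderly Relief Credit: income exceeds $84,700 by $3,150, which is 5 full-or-partial $750 increments; reduction = 5 × $45 = $225, leaving $742. Property Tax Rebate: $87,850 is at or below the $197,500 threshold, so the full $5,575 applies. total $742 + $5,575 = $6,317
Oren ($85,750): Elderly Relief Credit: income exceeds $84,700 by $1,050, which is 2 full-or-partial $750 increments; reduction = 2 × $45 = $90, leaving $877. Property Tax Rebate: $85,750 is at or below the $197,500 threshold, so the full $5,575 applies. total $877 + $5,575 = $6,452
Difference: |$6,317 − $6,452| = $135.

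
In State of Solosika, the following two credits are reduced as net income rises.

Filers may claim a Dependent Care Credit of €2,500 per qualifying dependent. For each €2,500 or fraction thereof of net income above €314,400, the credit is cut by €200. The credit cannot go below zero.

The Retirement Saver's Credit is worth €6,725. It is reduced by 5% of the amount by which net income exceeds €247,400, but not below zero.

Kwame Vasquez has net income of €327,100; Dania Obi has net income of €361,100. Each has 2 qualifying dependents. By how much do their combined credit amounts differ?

Kwame (€327,100): Dependent Care Credit: base = 2 × €2,500 = €5,000. income exceeds €314,400 by €12,700, which is 6 full-or-partial €2,500 increments; reduction = 6 × €200 = €1,200, leaving €3,800. Retirement Saver's Credit: 5% of the €79,700 excess over €247,400 is €3,985; credit = €6,725 − €3,985 = €2,740. total €3,800 + €2,740 = €6,540
Dania (€361,100): Dependent Care Credit: base = 2 × €2,500 = €5,000. income exceeds €314,400 by €46,700, which is 19 full-or-partial €2,500 increments; reduction = 19 × €200 = €3,800, leaving €1,200. Retirement Saver's Credit: 5% of the €113,700 excess over €247,400 is €5,685; credit = €6,725 − €5,685 = €1,040. total €1,200 + €1,040 = €2,240
Difference: |€6,540 − €2,240| = €4,300.

€4,300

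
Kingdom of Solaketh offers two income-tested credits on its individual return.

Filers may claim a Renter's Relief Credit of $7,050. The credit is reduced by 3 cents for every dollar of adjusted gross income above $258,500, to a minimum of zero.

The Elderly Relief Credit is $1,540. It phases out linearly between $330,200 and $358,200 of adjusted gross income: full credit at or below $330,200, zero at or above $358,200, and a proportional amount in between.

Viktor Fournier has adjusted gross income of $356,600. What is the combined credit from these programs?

$4,195

Renter's Relief Credit: 3% of the $98,100 excess over $258,500 is $2,943; credit = $7,050 − $2,943 = $4,107.
Elderly Relief Credit: $356,600 is $26,400 into a $28,000 phase-out range, leaving 1,600/28,000 of the credit: $1,540 × 1,600/28,000 = $88.
Total: $4,107 + $88 = $4,195.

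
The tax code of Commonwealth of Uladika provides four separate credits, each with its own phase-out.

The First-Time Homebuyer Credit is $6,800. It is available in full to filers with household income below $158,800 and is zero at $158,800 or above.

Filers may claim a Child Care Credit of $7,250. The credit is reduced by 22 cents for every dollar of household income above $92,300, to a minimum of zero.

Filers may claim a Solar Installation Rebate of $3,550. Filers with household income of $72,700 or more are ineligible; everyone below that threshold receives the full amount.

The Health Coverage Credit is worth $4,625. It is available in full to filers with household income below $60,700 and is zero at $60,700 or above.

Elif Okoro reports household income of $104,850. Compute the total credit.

First-Time Homebuyer Credit: $104,850 is below the $158,800 cutoff, so the full $6,800 applies.
Child Care Credit: 22% of the $12,550 excess over $92,300 is $2,761; credit = $7,250 − $2,761 = $4,489.
Solar Installation Rebate: $104,850 meets or exceeds the $72,700 cutoff, so the credit is $0.
Health Coverage Credit: $104,850 meets or exceeds the $60,700 cutoff, so the credit is $0.
Total: $6,800 + $4,489 + $0 + $0 = $11,289.

$11,289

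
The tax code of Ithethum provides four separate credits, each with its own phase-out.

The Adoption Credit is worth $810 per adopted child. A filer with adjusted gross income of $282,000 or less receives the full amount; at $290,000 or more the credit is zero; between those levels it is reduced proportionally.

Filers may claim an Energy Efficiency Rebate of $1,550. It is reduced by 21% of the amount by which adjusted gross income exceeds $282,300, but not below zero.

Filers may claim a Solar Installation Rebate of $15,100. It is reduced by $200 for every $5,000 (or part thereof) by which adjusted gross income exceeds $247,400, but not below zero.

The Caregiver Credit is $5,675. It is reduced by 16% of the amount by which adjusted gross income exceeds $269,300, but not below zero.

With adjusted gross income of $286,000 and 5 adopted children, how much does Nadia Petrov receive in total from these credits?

Adoption Credit: base = 5 × $810 = $4,050. $286,000 is $4,000 into a $8,000 phase-out range, leaving 4,000/8,000 of the credit: $4,050 × 4,000/8,000 = $2,025.
Energy Efficiency Rebate: 21% of the $3,700 excess over $282,300 is $777; credit = $1,550 − $777 = $773.
Solar Installation Rebate: income exceeds $247,400 by $38,600, which is 8 full-or-partial $5,000 increments; reduction = 8 × $200 = $1,600, leaving $13,500.
Caregiver Credit: 16% of the $16,700 excess over $269,300 is $2,672; credit = $5,675 − $2,672 = $3,003.
Total: $2,025 + $773 + $13,500 + $3,003 = $19,301.

$19,301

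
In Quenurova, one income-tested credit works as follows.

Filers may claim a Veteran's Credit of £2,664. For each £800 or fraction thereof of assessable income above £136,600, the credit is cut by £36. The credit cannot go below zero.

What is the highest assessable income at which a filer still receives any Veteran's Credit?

£195,000

After 73 increments the reduction is 73 × £36 = £2,628, leaving £36; one more increment wipes it out. Increment 73 ends at excess 73 × £800 = £58,400, so the highest qualifying income is £136,600 + £58,400 = £195,000.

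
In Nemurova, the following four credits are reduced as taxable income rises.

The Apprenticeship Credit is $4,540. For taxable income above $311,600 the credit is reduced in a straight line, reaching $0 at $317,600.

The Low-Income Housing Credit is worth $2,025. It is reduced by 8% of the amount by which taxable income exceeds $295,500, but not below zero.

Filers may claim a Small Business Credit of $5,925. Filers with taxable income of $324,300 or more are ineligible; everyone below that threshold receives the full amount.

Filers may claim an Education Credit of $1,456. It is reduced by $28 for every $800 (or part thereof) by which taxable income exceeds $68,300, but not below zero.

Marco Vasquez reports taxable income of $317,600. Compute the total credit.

$6,182

Apprenticeship Credit: $317,600 is at or above $317,600, so the credit is $0.
Low-Income Housing Credit: 8% of the $22,100 excess over $295,500 is $1,768; credit = $2,025 − $1,768 = $257.
Small Business Credit: $317,600 is below the $324,300 cutoff, so the full $5,925 applies.
Education Credit: income exceeds $68,300 by $249,300 → 312 increments × $28 = $8,736 ≥ base, so the credit is $0.
Total: $0 + $257 + $5,925 + $0 = $6,182.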